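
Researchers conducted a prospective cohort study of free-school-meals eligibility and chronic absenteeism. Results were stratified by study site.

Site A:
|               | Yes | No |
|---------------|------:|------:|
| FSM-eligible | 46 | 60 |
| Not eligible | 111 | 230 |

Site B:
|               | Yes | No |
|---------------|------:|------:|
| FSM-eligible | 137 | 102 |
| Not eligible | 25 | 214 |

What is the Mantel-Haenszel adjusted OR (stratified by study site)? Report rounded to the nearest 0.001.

OR_MH = Σ(aᵢdᵢ/nᵢ) / Σ(bᵢcᵢ/nᵢ), where nᵢ is the stratum total.
Stratum 1 (Site A): n = 447; a·d/n = 46·230/447 = 23.6689; b·c/n = 60·111/447 = 14.8993
Stratum 2 (Site B): n = 478; a·d/n = 137·214/478 = 61.3347; b·c/n = 102·25/478 = 5.3347
OR_MH = (23.6689 + 61.3347) / (14.8993 + 5.3347) = 85.0036 / 20.2341 = 4.20102

4.201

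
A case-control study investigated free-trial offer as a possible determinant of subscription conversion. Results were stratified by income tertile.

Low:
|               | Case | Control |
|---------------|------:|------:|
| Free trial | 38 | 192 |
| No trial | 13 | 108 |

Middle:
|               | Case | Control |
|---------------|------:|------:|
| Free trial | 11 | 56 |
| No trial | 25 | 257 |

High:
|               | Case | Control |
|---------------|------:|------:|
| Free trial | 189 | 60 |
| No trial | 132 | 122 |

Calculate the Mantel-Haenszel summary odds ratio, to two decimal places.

OR_MH = Σ(aᵢdᵢ/nᵢ) / Σ(bᵢcᵢ/nᵢ), where nᵢ is the stratum total.
Stratum 1 (Low): n = 351; a·d/n = 38·108/351 = 11.6923; b·c/n = 192·13/351 = 7.1111
Stratum 2 (Middle): n = 349; a·d/n = 11·257/349 = 8.1003; b·c/n = 56·25/349 = 4.0115
Stratum 3 (High): n = 503; a·d/n = 189·122/503 = 45.8410; b·c/n = 60·132/503 = 15.7455
OR_MH = (11.6923 + 8.1003 + 45.8410) / (7.1111 + 4.0115 + 15.7455) = 65.6335 / 26.8681 = 2.44281

2.44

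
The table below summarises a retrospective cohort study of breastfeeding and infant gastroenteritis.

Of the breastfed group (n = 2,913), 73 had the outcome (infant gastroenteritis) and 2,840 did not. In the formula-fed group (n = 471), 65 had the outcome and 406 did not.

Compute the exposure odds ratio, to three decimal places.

From the description: a = 73, b = 2840, c = 65, d = 406.
OR = (a·d)/(b·c) = (73 × 406) / (2840 × 65) = 29638 / 184600 = 0.16055
Exposure is associated with lower odds of infant gastroenteritis (OR = 0.16 < 1).

0.161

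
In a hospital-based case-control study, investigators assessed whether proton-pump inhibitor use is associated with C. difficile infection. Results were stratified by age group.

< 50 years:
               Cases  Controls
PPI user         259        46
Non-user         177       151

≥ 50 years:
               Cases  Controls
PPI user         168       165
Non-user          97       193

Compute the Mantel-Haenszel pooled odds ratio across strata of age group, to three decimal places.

2.953

OR_MH = Σ(aᵢdᵢ/nᵢ) / Σ(bᵢcᵢ/nᵢ), where nᵢ is the stratum total.
Stratum 1 (< 50 years): n = 633; a·d/n = 259·151/633 = 61.7836; b·c/n = 46·177/633 = 12.8626
Stratum 2 (≥ 50 years): n = 623; a·d/n = 168·193/623 = 52.0449; b·c/n = 165·97/623 = 25.6902
OR_MH = (61.7836 + 52.0449) / (12.8626 + 25.6902) = 113.8285 / 38.5528 = 2.95254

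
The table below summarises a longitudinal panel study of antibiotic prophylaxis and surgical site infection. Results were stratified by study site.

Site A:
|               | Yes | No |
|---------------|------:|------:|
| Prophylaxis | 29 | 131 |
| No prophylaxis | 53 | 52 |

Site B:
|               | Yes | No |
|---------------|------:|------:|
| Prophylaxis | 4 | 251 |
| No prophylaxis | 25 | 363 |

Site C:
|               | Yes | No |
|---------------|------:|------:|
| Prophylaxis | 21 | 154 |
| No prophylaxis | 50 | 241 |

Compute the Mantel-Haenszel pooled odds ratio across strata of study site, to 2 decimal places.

OR_MH = Σ(aᵢdᵢ/nᵢ) / Σ(bᵢcᵢ/nᵢ), where nᵢ is the stratum total.
Stratum 1 (Site A): n = 265; a·d/n = 29·52/265 = 5.6906; b·c/n = 131·53/265 = 26.2000
Stratum 2 (Site B): n = 643; a·d/n = 4·363/643 = 2.2582; b·c/n = 251·25/643 = 9.7589
Stratum 3 (Site C): n = 466; a·d/n = 21·241/466 = 10.8605; b·c/n = 154·50/466 = 16.5236
OR_MH = (5.6906 + 2.2582 + 10.8605) / (26.2000 + 9.7589 + 16.5236) = 18.8092 / 52.4825 = 0.35839

0.36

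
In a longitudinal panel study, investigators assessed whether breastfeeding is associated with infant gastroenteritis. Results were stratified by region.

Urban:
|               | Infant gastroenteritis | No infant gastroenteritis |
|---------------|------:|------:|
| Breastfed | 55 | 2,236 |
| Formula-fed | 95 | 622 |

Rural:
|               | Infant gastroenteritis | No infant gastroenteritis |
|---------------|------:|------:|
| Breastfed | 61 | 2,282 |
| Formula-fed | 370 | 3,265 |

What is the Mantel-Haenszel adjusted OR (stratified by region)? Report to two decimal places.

0.21

OR_MH = Σ(aᵢdᵢ/nᵢ) / Σ(bᵢcᵢ/nᵢ), where nᵢ is the stratum total.
Stratum 1 (Urban): n = 3008; a·d/n = 55·622/3008 = 11.3730; b·c/n = 2236·95/3008 = 70.6184
Stratum 2 (Rural): n = 5978; a·d/n = 61·3265/5978 = 33.3163; b·c/n = 2282·370/5978 = 141.2412
OR_MH = (11.3730 + 33.3163) / (70.6184 + 141.2412) = 44.6893 / 211.8596 = 0.21094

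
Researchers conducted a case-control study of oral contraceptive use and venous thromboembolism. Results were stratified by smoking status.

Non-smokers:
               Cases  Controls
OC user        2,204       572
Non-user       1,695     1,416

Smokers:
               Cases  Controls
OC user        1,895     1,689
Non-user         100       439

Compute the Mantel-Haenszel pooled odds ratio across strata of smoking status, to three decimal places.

OR_MH = Σ(aᵢdᵢ/nᵢ) / Σ(bᵢcᵢ/nᵢ), where nᵢ is the stratum total.
Stratum 1 (Non-smokers): n = 5887; a·d/n = 2204·1416/5887 = 530.1281; b·c/n = 572·1695/5887 = 164.6917
Stratum 2 (Smokers): n = 4123; a·d/n = 1895·439/4123 = 201.7718; b·c/n = 1689·100/4123 = 40.9653
OR_MH = (530.1281 + 201.7718) / (164.6917 + 40.9653) = 731.8998 / 205.6570 = 3.55884

3.559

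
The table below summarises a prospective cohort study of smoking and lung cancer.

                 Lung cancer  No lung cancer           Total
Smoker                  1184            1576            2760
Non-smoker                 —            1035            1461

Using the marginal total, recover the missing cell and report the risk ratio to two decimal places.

The missing cell is in the unexposed row: 1461 − 1035 = 426.
So a = 1184, b = 1576, c = 426, d = 1035.
RR = [a/(a+b)] / [c/(c+d)] = (1184/2760) / (426/1461) = 0.42899/0.29158 = 1.47124

1.47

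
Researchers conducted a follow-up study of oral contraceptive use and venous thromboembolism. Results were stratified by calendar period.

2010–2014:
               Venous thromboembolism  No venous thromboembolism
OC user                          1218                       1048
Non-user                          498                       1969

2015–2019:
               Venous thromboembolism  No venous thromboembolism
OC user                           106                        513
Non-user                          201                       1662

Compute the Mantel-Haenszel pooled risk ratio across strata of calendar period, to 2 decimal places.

2.48

RR_MH = Σ(aᵢ·n₀ᵢ/nᵢ) / Σ(cᵢ·n₁ᵢ/nᵢ), with n₁ᵢ = aᵢ+bᵢ (exposed), n₀ᵢ = cᵢ+dᵢ (unexposed), nᵢ = n₁ᵢ+n₀ᵢ.
Stratum 1 (2010–2014): n₁ = 2266, n₀ = 2467, n = 4733; a·n₀/n = 1218·2467/4733 = 634.8629; c·n₁/n = 498·2266/4733 = 238.4255
Stratum 2 (2015–2019): n₁ = 619, n₀ = 1863, n = 2482; a·n₀/n = 106·1863/2482 = 79.5641; c·n₁/n = 201·619/2482 = 50.1285
RR_MH = (634.8629 + 79.5641) / (238.4255 + 50.1285) = 714.4269 / 288.5540 = 2.47589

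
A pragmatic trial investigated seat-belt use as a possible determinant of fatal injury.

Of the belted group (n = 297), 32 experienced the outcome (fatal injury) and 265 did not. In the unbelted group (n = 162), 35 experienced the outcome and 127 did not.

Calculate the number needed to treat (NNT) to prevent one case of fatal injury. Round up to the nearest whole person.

10

Risk in treated group = 32/297 = 0.10774; risk in control = 35/162 = 0.21605.
Absolute risk reduction = 0.21605 − 0.10774 = 0.10831
NNT = 1 / ARR = 1 / 0.10831 = 9.233 → round up → 10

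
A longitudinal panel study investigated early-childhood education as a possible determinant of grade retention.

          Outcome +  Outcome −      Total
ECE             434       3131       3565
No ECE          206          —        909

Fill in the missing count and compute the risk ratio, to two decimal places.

0.54

The missing cell is in the unexposed row: 909 − 206 = 703.
So a = 434, b = 3131, c = 206, d = 703.
RR = [a/(a+b)] / [c/(c+d)] = (434/3565) / (206/909) = 0.12174/0.22662 = 0.53719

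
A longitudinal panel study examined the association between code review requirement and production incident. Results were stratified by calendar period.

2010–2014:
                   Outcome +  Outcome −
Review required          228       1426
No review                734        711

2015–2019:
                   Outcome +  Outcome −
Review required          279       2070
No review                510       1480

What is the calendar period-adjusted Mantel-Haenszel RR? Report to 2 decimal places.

RR_MH = Σ(aᵢ·n₀ᵢ/nᵢ) / Σ(cᵢ·n₁ᵢ/nᵢ), with n₁ᵢ = aᵢ+bᵢ (exposed), n₀ᵢ = cᵢ+dᵢ (unexposed), nᵢ = n₁ᵢ+n₀ᵢ.
Stratum 1 (2010–2014): n₁ = 1654, n₀ = 1445, n = 3099; a·n₀/n = 228·1445/3099 = 106.3117; c·n₁/n = 734·1654/3099 = 391.7509
Stratum 2 (2015–2019): n₁ = 2349, n₀ = 1990, n = 4339; a·n₀/n = 279·1990/4339 = 127.9581; c·n₁/n = 510·2349/4339 = 276.0982
RR_MH = (106.3117 + 127.9581) / (391.7509 + 276.0982) = 234.2698 / 667.8491 = 0.35078

0.35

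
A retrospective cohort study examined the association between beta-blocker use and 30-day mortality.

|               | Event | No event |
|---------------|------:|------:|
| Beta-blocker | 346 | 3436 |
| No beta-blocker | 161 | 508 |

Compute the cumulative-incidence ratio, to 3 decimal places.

0.380

Cells: a = 346, b = 3436, c = 161, d = 508.
Risk in exposed = 346/3782 = 0.09149; risk in unexposed = 161/669 = 0.24066.
RR = 0.09149 / 0.24066 = 0.38015
The risk is 62% lower among the exposed than among the unexposed.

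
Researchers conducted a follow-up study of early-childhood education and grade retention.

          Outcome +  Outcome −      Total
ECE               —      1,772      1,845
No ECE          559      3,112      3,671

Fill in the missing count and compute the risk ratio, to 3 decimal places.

0.260

The missing cell is in the exposed row: 1845 − 1772 = 73.
So a = 73, b = 1772, c = 559, d = 3112.
RR = [a/(a+b)] / [c/(c+d)] = (73/1845) / (559/3671) = 0.03957/0.15227 = 0.25984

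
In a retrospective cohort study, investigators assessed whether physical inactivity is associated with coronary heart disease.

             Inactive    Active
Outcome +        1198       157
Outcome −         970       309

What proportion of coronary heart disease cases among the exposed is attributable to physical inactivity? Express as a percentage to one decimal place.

Reading the table with exposure as columns: a = 1198 (Inactive, case), b = 970 (Inactive, non-case), c = 157 (Active, case), d = 309.
Risk in exposed = 1198/2168 = 0.55258; risk in unexposed = 157/466 = 0.33691.
RR = 0.55258/0.33691 = 1.64015
AR% = (RR − 1)/RR × 100 = (1.64015 − 1)/1.64015 × 100 = 39.0300%

39.0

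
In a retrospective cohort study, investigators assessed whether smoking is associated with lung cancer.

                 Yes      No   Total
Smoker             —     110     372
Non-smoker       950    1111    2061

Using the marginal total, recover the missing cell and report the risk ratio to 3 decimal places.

1.528

The missing cell is in the exposed row: 372 − 110 = 262.
So a = 262, b = 110, c = 950, d = 1111.
RR = [a/(a+b)] / [c/(c+d)] = (262/372) / (950/2061) = 0.70430/0.46094 = 1.52796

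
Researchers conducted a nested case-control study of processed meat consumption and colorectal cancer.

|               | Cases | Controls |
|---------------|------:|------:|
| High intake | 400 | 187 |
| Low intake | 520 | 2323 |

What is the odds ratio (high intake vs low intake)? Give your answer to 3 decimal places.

Cells: a = 400, b = 187, c = 520, d = 2323.
OR = (a·d)/(b·c) = (400 × 2323) / (187 × 520) = 929200 / 97240 = 9.55574
The odds of colorectal cancer are about 9.56 times as high in the high intake group.

9.556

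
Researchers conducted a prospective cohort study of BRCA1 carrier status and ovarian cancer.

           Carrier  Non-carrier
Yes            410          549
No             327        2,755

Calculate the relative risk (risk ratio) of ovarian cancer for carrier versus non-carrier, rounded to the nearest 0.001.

Reading the table with exposure as columns: a = 410 (Carrier, case), b = 327 (Carrier, non-case), c = 549 (Non-carrier, case), d = 2755.
Risk in exposed = 410/737 = 0.55631; risk in unexposed = 549/3304 = 0.16616.
RR = 0.55631 / 0.16616 = 3.34799
The risk among the exposed is 3.35 times that among the unexposed.

3.348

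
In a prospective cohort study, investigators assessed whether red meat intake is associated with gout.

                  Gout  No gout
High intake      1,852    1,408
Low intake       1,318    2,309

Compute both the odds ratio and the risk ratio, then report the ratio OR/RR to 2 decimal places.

1.47

Cells: a = 1852, b = 1408, c = 1318, d = 2309.
OR = (1852·2309)/(1408·1318) = 4276268/1855744 = 2.30434
Risk in exposed = 1852/3260 = 0.56810; risk in unexposed = 1318/3627 = 0.36339; RR = 1.56335
OR/RR = 2.30434 / 1.56335 = 1.47398
The outcome is not rare, so the OR lies further from 1 than the RR.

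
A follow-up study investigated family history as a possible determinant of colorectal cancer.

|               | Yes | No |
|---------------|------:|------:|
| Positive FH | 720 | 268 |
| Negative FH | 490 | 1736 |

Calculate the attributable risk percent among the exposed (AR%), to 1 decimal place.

69.8

Cells: a = 720, b = 268, c = 490, d = 1736.
Risk in exposed = 720/988 = 0.72874; risk in unexposed = 490/2226 = 0.22013.
RR = 0.72874/0.22013 = 3.31058
AR% = (RR − 1)/RR × 100 = (3.31058 − 1)/3.31058 × 100 = 69.7939%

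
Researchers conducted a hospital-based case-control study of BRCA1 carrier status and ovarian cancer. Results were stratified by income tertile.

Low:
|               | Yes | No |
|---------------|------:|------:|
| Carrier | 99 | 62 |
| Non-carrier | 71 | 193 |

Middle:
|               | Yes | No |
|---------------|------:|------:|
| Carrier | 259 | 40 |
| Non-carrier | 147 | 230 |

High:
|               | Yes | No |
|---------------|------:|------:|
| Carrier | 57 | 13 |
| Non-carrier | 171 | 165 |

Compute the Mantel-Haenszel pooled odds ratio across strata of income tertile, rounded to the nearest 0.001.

6.369

OR_MH = Σ(aᵢdᵢ/nᵢ) / Σ(bᵢcᵢ/nᵢ), where nᵢ is the stratum total.
Stratum 1 (Low): n = 425; a·d/n = 99·193/425 = 44.9576; b·c/n = 62·71/425 = 10.3576
Stratum 2 (Middle): n = 676; a·d/n = 259·230/676 = 88.1213; b·c/n = 40·147/676 = 8.6982
Stratum 3 (High): n = 406; a·d/n = 57·165/406 = 23.1650; b·c/n = 13·171/406 = 5.4754
OR_MH = (44.9576 + 88.1213 + 23.1650) / (10.3576 + 8.6982 + 5.4754) = 156.2440 / 24.5312 = 6.36918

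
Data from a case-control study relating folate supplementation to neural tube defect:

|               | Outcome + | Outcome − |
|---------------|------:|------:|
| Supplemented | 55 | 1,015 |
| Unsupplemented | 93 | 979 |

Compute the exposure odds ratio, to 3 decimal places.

0.570

Cells: a = 55, b = 1015, c = 93, d = 979.
OR = (a·d)/(b·c) = (55 × 979) / (1015 × 93) = 53845 / 94395 = 0.57042
Exposure is associated with lower odds of neural tube defect (OR = 0.57 < 1).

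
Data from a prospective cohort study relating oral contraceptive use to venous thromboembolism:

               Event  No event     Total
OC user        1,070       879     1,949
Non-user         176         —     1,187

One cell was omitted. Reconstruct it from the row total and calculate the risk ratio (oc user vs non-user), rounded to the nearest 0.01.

The missing cell is in the unexposed row: 1187 − 176 = 1011.
So a = 1070, b = 879, c = 176, d = 1011.
RR = [a/(a+b)] / [c/(c+d)] = (1070/1949) / (176/1187) = 0.54900/0.14827 = 3.70263

3.70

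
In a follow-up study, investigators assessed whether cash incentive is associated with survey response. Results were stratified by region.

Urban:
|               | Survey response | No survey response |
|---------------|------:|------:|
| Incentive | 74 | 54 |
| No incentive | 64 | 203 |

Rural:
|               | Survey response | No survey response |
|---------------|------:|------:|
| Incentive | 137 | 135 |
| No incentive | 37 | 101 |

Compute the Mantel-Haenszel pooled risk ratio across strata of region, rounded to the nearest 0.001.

RR_MH = Σ(aᵢ·n₀ᵢ/nᵢ) / Σ(cᵢ·n₁ᵢ/nᵢ), with n₁ᵢ = aᵢ+bᵢ (exposed), n₀ᵢ = cᵢ+dᵢ (unexposed), nᵢ = n₁ᵢ+n₀ᵢ.
Stratum 1 (Urban): n₁ = 128, n₀ = 267, n = 395; a·n₀/n = 74·267/395 = 50.0203; c·n₁/n = 64·128/395 = 20.7392
Stratum 2 (Rural): n₁ = 272, n₀ = 138, n = 410; a·n₀/n = 137·138/410 = 46.1122; c·n₁/n = 37·272/410 = 24.5463
RR_MH = (50.0203 + 46.1122) / (20.7392 + 24.5463) = 96.1324 / 45.2856 = 2.12280

2.123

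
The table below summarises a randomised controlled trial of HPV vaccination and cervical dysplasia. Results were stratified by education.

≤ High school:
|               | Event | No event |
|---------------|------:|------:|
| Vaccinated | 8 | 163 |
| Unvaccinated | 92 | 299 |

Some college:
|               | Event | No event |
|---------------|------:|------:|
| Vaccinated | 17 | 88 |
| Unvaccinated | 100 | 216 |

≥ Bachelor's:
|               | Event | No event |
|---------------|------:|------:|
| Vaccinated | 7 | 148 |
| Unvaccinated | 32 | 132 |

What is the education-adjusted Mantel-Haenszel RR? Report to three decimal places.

0.320

RR_MH = Σ(aᵢ·n₀ᵢ/nᵢ) / Σ(cᵢ·n₁ᵢ/nᵢ), with n₁ᵢ = aᵢ+bᵢ (exposed), n₀ᵢ = cᵢ+dᵢ (unexposed), nᵢ = n₁ᵢ+n₀ᵢ.
Stratum 1 (≤ High school): n₁ = 171, n₀ = 391, n = 562; a·n₀/n = 8·391/562 = 5.5658; c·n₁/n = 92·171/562 = 27.9929
Stratum 2 (Some college): n₁ = 105, n₀ = 316, n = 421; a·n₀/n = 17·316/421 = 12.7601; c·n₁/n = 100·105/421 = 24.9406
Stratum 3 (≥ Bachelor's): n₁ = 155, n₀ = 164, n = 319; a·n₀/n = 7·164/319 = 3.5987; c·n₁/n = 32·155/319 = 15.5486
RR_MH = (5.5658 + 12.7601 + 3.5987) / (27.9929 + 24.9406 + 15.5486) = 21.9247 / 68.4821 = 0.32015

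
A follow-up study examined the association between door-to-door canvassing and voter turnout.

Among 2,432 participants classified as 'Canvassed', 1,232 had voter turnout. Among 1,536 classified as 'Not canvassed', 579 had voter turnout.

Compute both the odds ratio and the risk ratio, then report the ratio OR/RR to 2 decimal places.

1.26

From the description: a = 1232, b = 1200, c = 579, d = 957.
OR = (1232·957)/(1200·579) = 1179024/694800 = 1.69693
Risk in exposed = 1232/2432 = 0.50658; risk in unexposed = 579/1536 = 0.37695; RR = 1.34388
OR/RR = 1.69693 / 1.34388 = 1.26271
The outcome is not rare, so the OR lies further from 1 than the RR.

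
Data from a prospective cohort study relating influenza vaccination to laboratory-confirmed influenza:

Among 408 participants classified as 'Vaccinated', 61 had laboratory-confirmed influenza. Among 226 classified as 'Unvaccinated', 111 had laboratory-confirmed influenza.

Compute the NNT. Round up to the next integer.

3

Risk in treated group = 61/408 = 0.14951; risk in control = 111/226 = 0.49115.
Absolute risk reduction = 0.49115 − 0.14951 = 0.34164
NNT = 1 / ARR = 1 / 0.34164 = 2.927 → round up → 3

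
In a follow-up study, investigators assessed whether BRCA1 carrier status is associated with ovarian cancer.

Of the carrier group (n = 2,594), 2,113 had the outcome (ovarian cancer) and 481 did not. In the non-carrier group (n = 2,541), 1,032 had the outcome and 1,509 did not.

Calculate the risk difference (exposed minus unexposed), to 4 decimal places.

From the description: a = 2113, b = 481, c = 1032, d = 1509.
Risk in exposed = 2113/2594 = 0.814572; risk in unexposed = 1032/2541 = 0.406139.
Risk difference = 0.814572 − 0.406139 = 0.408433

0.4084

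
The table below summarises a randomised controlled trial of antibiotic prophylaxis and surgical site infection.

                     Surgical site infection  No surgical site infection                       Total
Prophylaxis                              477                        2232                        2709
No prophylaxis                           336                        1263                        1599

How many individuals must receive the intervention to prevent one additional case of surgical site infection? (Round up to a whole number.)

30

Risk in treated group = 477/2709 = 0.17608; risk in control = 336/1599 = 0.21013.
Absolute risk reduction = 0.21013 − 0.17608 = 0.03405
NNT = 1 / ARR = 1 / 0.03405 = 29.367 → round up → 30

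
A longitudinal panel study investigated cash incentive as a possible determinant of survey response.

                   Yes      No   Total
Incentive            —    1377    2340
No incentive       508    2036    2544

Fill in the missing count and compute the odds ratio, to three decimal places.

The missing cell is in the exposed row: 2340 − 1377 = 963.
So a = 963, b = 1377, c = 508, d = 2036.
OR = (a·d)/(b·c) = (963 × 2036) / (1377 × 508) = 1960668 / 699516 = 2.80289

2.803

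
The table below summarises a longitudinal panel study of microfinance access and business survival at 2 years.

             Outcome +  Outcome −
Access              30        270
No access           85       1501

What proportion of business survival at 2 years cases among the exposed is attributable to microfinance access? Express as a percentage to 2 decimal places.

Cells: a = 30, b = 270, c = 85, d = 1501.
Risk in exposed = 30/300 = 0.10000; risk in unexposed = 85/1586 = 0.05359.
RR = 0.10000/0.05359 = 1.86588
AR% = (RR − 1)/RR × 100 = (1.86588 − 1)/1.86588 × 100 = 46.4061%

46.41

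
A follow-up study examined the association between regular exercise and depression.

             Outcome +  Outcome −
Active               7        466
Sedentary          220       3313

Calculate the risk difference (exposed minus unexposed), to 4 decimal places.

-0.0475

Cells: a = 7, b = 466, c = 220, d = 3313.
Risk in exposed = 7/473 = 0.014799; risk in unexposed = 220/3533 = 0.062270.
Risk difference = 0.014799 − 0.062270 = -0.047471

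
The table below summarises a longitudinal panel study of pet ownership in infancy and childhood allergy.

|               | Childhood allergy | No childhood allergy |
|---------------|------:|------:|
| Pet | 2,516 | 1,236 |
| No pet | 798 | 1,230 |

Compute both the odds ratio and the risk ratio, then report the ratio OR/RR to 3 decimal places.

1.841

Cells: a = 2516, b = 1236, c = 798, d = 1230.
OR = (2516·1230)/(1236·798) = 3094680/986328 = 3.13758
Risk in exposed = 2516/3752 = 0.67058; risk in unexposed = 798/2028 = 0.39349; RR = 1.70417
OR/RR = 3.13758 / 1.70417 = 1.84112
The outcome is not rare, so the OR lies further from 1 than the RR.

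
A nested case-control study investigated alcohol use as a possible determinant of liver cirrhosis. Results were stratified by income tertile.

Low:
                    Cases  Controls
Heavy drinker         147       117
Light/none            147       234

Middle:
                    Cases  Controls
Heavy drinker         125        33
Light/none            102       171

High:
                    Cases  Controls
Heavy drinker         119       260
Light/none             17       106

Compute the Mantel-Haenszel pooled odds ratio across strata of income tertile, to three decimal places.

OR_MH = Σ(aᵢdᵢ/nᵢ) / Σ(bᵢcᵢ/nᵢ), where nᵢ is the stratum total.
Stratum 1 (Low): n = 645; a·d/n = 147·234/645 = 53.3302; b·c/n = 117·147/645 = 26.6651
Stratum 2 (Middle): n = 431; a·d/n = 125·171/431 = 49.5940; b·c/n = 33·102/431 = 7.8097
Stratum 3 (High): n = 502; a·d/n = 119·106/502 = 25.1275; b·c/n = 260·17/502 = 8.8048
OR_MH = (53.3302 + 49.5940 + 25.1275) / (26.6651 + 7.8097 + 8.8048) = 128.0517 / 43.2796 = 2.95870

2.959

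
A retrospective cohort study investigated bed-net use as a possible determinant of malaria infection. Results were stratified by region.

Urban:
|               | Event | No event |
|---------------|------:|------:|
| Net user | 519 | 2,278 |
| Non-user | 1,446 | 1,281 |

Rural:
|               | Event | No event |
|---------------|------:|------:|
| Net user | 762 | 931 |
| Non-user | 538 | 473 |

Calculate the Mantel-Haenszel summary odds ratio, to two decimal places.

0.32

OR_MH = Σ(aᵢdᵢ/nᵢ) / Σ(bᵢcᵢ/nᵢ), where nᵢ is the stratum total.
Stratum 1 (Urban): n = 5524; a·d/n = 519·1281/5524 = 120.3546; b·c/n = 2278·1446/5524 = 596.3049
Stratum 2 (Rural): n = 2704; a·d/n = 762·473/2704 = 133.2936; b·c/n = 931·538/2704 = 185.2359
OR_MH = (120.3546 + 133.2936) / (596.3049 + 185.2359) = 253.6483 / 781.5408 = 0.32455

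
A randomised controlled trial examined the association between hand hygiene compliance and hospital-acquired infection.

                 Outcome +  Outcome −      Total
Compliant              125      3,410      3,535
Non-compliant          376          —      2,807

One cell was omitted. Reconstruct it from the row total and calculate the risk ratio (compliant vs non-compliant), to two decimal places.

The missing cell is in the unexposed row: 2807 − 376 = 2431.
So a = 125, b = 3410, c = 376, d = 2431.
RR = [a/(a+b)] / [c/(c+d)] = (125/3535) / (376/2807) = 0.03536/0.13395 = 0.26398

0.26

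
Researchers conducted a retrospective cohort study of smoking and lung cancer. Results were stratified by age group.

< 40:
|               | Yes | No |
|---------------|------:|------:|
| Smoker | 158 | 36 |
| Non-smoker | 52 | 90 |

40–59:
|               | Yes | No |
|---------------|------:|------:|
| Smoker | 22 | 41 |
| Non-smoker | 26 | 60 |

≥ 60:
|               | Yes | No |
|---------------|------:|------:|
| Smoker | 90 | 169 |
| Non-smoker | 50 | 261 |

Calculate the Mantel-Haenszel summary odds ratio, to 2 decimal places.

OR_MH = Σ(aᵢdᵢ/nᵢ) / Σ(bᵢcᵢ/nᵢ), where nᵢ is the stratum total.
Stratum 1 (< 40): n = 336; a·d/n = 158·90/336 = 42.3214; b·c/n = 36·52/336 = 5.5714
Stratum 2 (40–59): n = 149; a·d/n = 22·60/149 = 8.8591; b·c/n = 41·26/149 = 7.1544
Stratum 3 (≥ 60): n = 570; a·d/n = 90·261/570 = 41.2105; b·c/n = 169·50/570 = 14.8246
OR_MH = (42.3214 + 8.8591 + 41.2105) / (5.5714 + 7.1544 + 14.8246) = 92.3910 / 27.5504 = 3.35353

3.35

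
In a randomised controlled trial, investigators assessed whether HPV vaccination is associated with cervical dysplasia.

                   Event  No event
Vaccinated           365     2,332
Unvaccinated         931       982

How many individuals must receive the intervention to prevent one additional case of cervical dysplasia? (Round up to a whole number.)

3

Risk in treated group = 365/2697 = 0.13534; risk in control = 931/1913 = 0.48667.
Absolute risk reduction = 0.48667 − 0.13534 = 0.35133
NNT = 1 / ARR = 1 / 0.35133 = 2.846 → round up → 3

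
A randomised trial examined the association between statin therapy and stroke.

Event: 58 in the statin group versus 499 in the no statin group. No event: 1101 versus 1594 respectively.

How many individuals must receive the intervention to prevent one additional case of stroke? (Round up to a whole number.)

Risk in treated group = 58/1159 = 0.05004; risk in control = 499/2093 = 0.23841.
Absolute risk reduction = 0.23841 − 0.05004 = 0.18837
NNT = 1 / ARR = 1 / 0.18837 = 5.309 → round up → 6

6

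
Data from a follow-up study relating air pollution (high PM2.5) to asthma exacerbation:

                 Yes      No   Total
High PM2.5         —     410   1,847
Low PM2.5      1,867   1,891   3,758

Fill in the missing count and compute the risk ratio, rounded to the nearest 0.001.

The missing cell is in the exposed row: 1847 − 410 = 1437.
So a = 1437, b = 410, c = 1867, d = 1891.
RR = [a/(a+b)] / [c/(c+d)] = (1437/1847) / (1867/3758) = 0.77802/0.49681 = 1.56604

1.566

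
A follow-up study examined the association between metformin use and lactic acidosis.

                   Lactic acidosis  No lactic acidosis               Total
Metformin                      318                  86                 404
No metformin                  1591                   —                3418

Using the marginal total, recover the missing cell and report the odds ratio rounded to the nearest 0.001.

The missing cell is in the unexposed row: 3418 − 1591 = 1827.
So a = 318, b = 86, c = 1591, d = 1827.
OR = (a·d)/(b·c) = (318 × 1827) / (86 × 1591) = 580986 / 136826 = 4.24617

4.246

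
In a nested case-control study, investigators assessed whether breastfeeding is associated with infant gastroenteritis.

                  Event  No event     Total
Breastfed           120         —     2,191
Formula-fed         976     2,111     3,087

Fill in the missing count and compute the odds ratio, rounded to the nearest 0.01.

0.13

The missing cell is in the exposed row: 2191 − 120 = 2071.
So a = 120, b = 2071, c = 976, d = 2111.
OR = (a·d)/(b·c) = (120 × 2111) / (2071 × 976) = 253320 / 2021296 = 0.12533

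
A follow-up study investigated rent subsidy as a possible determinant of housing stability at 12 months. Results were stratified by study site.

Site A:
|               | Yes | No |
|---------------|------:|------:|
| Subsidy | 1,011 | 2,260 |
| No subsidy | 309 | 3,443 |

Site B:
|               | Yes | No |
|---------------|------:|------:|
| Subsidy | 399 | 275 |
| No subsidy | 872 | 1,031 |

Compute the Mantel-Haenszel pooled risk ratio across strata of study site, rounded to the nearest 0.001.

2.244

RR_MH = Σ(aᵢ·n₀ᵢ/nᵢ) / Σ(cᵢ·n₁ᵢ/nᵢ), with n₁ᵢ = aᵢ+bᵢ (exposed), n₀ᵢ = cᵢ+dᵢ (unexposed), nᵢ = n₁ᵢ+n₀ᵢ.
Stratum 1 (Site A): n₁ = 3271, n₀ = 3752, n = 7023; a·n₀/n = 1011·3752/7023 = 540.1213; c·n₁/n = 309·3271/7023 = 143.9184
Stratum 2 (Site B): n₁ = 674, n₀ = 1903, n = 2577; a·n₀/n = 399·1903/2577 = 294.6438; c·n₁/n = 872·674/2577 = 228.0667
RR_MH = (540.1213 + 294.6438) / (143.9184 + 228.0667) = 834.7651 / 371.9852 = 2.24408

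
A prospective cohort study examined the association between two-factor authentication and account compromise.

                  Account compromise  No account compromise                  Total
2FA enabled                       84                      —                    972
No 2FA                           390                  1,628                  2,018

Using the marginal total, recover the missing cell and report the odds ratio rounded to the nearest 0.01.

0.39

The missing cell is in the exposed row: 972 − 84 = 888.
So a = 84, b = 888, c = 390, d = 1628.
OR = (a·d)/(b·c) = (84 × 1628) / (888 × 390) = 136752 / 346320 = 0.39487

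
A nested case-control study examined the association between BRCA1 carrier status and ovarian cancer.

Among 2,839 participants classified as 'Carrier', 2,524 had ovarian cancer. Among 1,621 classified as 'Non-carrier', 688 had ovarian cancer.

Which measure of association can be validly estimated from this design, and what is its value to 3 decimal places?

From the description: a = 2524, b = 315, c = 688, d = 933.
This is a nested case-control study: participants were sampled on outcome status, so risks in the source population cannot be estimated directly — relative risk is not valid here. The odds ratio is the appropriate measure.
OR = (a·d)/(b·c) = (2524 × 933) / (315 × 688) = 2354892 / 216720 = 10.86606

10.866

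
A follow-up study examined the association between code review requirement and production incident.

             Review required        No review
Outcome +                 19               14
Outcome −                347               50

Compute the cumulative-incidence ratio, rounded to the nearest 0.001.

Reading the table with exposure as columns: a = 19 (Review required, case), b = 347 (Review required, non-case), c = 14 (No review, case), d = 50.
Risk in exposed = 19/366 = 0.05191; risk in unexposed = 14/64 = 0.21875.
RR = 0.05191 / 0.21875 = 0.23731
The risk is 76% lower among the exposed than among the unexposed.

0.237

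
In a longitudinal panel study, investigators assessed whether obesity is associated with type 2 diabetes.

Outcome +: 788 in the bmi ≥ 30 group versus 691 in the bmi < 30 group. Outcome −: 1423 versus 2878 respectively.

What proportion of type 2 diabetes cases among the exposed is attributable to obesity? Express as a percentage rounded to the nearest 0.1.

45.7

From the description: a = 788, b = 1423, c = 691, d = 2878.
Risk in exposed = 788/2211 = 0.35640; risk in unexposed = 691/3569 = 0.19361.
RR = 0.35640/0.19361 = 1.84080
AR% = (RR − 1)/RR × 100 = (1.84080 − 1)/1.84080 × 100 = 45.6757%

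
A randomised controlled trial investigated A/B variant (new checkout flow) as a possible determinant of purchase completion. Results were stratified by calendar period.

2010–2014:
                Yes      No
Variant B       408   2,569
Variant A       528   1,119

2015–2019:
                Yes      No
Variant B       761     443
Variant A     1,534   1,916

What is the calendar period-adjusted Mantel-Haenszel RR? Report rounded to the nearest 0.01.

RR_MH = Σ(aᵢ·n₀ᵢ/nᵢ) / Σ(cᵢ·n₁ᵢ/nᵢ), with n₁ᵢ = aᵢ+bᵢ (exposed), n₀ᵢ = cᵢ+dᵢ (unexposed), nᵢ = n₁ᵢ+n₀ᵢ.
Stratum 1 (2010–2014): n₁ = 2977, n₀ = 1647, n = 4624; a·n₀/n = 408·1647/4624 = 145.3235; c·n₁/n = 528·2977/4624 = 339.9343
Stratum 2 (2015–2019): n₁ = 1204, n₀ = 3450, n = 4654; a·n₀/n = 761·3450/4654 = 564.1276; c·n₁/n = 1534·1204/4654 = 396.8492
RR_MH = (145.3235 + 564.1276) / (339.9343 + 396.8492) = 709.4512 / 736.7834 = 0.96290

0.96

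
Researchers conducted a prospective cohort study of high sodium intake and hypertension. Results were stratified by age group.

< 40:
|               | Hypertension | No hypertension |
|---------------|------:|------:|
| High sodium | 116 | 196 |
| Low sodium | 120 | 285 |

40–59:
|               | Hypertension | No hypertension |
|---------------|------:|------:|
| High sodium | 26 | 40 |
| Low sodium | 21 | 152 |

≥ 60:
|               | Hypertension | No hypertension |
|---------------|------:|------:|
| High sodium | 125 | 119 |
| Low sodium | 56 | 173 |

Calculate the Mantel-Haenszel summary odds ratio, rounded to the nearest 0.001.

2.150

OR_MH = Σ(aᵢdᵢ/nᵢ) / Σ(bᵢcᵢ/nᵢ), where nᵢ is the stratum total.
Stratum 1 (< 40): n = 717; a·d/n = 116·285/717 = 46.1088; b·c/n = 196·120/717 = 32.8033
Stratum 2 (40–59): n = 239; a·d/n = 26·152/239 = 16.5356; b·c/n = 40·21/239 = 3.5146
Stratum 3 (≥ 60): n = 473; a·d/n = 125·173/473 = 45.7188; b·c/n = 119·56/473 = 14.0888
OR_MH = (46.1088 + 16.5356 + 45.7188) / (32.8033 + 3.5146 + 14.0888) = 108.3632 / 50.4068 = 2.14977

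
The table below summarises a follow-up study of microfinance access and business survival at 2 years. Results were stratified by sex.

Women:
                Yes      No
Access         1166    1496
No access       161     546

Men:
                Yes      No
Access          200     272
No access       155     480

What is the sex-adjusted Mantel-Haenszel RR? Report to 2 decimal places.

RR_MH = Σ(aᵢ·n₀ᵢ/nᵢ) / Σ(cᵢ·n₁ᵢ/nᵢ), with n₁ᵢ = aᵢ+bᵢ (exposed), n₀ᵢ = cᵢ+dᵢ (unexposed), nᵢ = n₁ᵢ+n₀ᵢ.
Stratum 1 (Women): n₁ = 2662, n₀ = 707, n = 3369; a·n₀/n = 1166·707/3369 = 244.6904; c·n₁/n = 161·2662/3369 = 127.2134
Stratum 2 (Men): n₁ = 472, n₀ = 635, n = 1107; a·n₀/n = 200·635/1107 = 114.7245; c·n₁/n = 155·472/1107 = 66.0885
RR_MH = (244.6904 + 114.7245) / (127.2134 + 66.0885) = 359.4149 / 193.3019 = 1.85934

1.86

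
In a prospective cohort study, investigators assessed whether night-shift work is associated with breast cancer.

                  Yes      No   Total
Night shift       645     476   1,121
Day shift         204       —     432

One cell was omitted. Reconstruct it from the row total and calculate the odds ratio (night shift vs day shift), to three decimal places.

The missing cell is in the unexposed row: 432 − 204 = 228.
So a = 645, b = 476, c = 204, d = 228.
OR = (a·d)/(b·c) = (645 × 228) / (476 × 204) = 147060 / 97104 = 1.51446

1.514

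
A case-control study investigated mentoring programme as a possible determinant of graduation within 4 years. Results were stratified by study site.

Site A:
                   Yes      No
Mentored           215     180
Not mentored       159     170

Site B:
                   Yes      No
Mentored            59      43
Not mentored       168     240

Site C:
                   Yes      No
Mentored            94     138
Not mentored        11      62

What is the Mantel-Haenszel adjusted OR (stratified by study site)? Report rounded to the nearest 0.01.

OR_MH = Σ(aᵢdᵢ/nᵢ) / Σ(bᵢcᵢ/nᵢ), where nᵢ is the stratum total.
Stratum 1 (Site A): n = 724; a·d/n = 215·170/724 = 50.4834; b·c/n = 180·159/724 = 39.5304
Stratum 2 (Site B): n = 510; a·d/n = 59·240/510 = 27.7647; b·c/n = 43·168/510 = 14.1647
Stratum 3 (Site C): n = 305; a·d/n = 94·62/305 = 19.1082; b·c/n = 138·11/305 = 4.9770
OR_MH = (50.4834 + 27.7647 + 19.1082) / (39.5304 + 14.1647 + 4.9770) = 97.3563 / 58.6721 = 1.65933

1.66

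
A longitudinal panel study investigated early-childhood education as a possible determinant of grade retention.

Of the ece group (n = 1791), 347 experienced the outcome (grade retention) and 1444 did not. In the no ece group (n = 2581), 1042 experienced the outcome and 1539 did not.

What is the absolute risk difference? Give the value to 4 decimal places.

-0.2100

From the description: a = 347, b = 1444, c = 1042, d = 1539.
Risk in exposed = 347/1791 = 0.193747; risk in unexposed = 1042/2581 = 0.403719.
Risk difference = 0.193747 − 0.403719 = -0.209973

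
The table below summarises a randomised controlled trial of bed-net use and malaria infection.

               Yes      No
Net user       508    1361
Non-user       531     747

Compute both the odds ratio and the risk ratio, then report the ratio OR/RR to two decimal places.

0.80

Cells: a = 508, b = 1361, c = 531, d = 747.
OR = (508·747)/(1361·531) = 379476/722691 = 0.52509
Risk in exposed = 508/1869 = 0.27180; risk in unexposed = 531/1278 = 0.41549; RR = 0.65417
OR/RR = 0.52509 / 0.65417 = 0.80268
The outcome is not rare, so the OR lies further from 1 than the RR.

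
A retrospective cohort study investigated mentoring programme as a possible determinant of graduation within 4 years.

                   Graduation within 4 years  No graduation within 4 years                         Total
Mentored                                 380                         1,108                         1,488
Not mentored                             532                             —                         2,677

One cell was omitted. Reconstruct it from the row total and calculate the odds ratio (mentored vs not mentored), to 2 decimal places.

The missing cell is in the unexposed row: 2677 − 532 = 2145.
So a = 380, b = 1108, c = 532, d = 2145.
OR = (a·d)/(b·c) = (380 × 2145) / (1108 × 532) = 815100 / 589456 = 1.38280

1.38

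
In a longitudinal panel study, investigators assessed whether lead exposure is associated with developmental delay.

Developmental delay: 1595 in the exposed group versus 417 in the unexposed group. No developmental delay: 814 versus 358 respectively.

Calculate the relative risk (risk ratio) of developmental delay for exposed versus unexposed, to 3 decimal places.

1.231

From the description: a = 1595, b = 814, c = 417, d = 358.
Risk in exposed = 1595/2409 = 0.66210; risk in unexposed = 417/775 = 0.53806.
RR = 0.66210 / 0.53806 = 1.23052
The risk among the exposed is 1.23 times that among the unexposed.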